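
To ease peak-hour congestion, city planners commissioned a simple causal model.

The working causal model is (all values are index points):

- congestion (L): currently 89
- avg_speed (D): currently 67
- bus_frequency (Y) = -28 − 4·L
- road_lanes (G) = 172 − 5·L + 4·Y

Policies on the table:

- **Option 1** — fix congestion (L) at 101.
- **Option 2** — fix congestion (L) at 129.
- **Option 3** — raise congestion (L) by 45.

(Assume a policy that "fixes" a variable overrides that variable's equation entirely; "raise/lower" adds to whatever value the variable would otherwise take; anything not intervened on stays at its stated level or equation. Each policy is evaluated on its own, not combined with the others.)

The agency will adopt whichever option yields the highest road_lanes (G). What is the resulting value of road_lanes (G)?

-2061

Option 1 (L := 101):
  L = 101
  Y = -28 − 4·101 = -432
  G = 172 − 5·101 + 4·(-432) = -2061
Option 2 (L := 129):
  L = 129
  Y = -28 − 4·129 = -544
  G = 172 − 5·129 + 4·(-544) = -2649
Option 3 (L + 45):
  L = 89 + 45 = 134
  Y = -28 − 4·134 = -564
  G = 172 − 5·134 + 4·(-564) = -2754
Comparing — Option 1: G=-2061, Option 2: G=-2649, Option 3: G=-2754. Highest is -2061 (Option 1).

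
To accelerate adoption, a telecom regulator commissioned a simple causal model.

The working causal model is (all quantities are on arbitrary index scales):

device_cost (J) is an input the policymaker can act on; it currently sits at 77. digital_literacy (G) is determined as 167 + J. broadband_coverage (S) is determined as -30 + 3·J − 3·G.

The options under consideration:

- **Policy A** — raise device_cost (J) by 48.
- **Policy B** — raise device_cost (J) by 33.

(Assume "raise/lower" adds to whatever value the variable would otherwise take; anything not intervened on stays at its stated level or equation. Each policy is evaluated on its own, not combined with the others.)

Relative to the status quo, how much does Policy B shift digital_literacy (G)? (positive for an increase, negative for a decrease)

Baseline:
  J = 77
  G = 167 + 77 = 244
Policy B (J + 33):
  J = 77 + 33 = 110
  G = 167 + 110 = 277
Change in G: 277 − 244 = 33

33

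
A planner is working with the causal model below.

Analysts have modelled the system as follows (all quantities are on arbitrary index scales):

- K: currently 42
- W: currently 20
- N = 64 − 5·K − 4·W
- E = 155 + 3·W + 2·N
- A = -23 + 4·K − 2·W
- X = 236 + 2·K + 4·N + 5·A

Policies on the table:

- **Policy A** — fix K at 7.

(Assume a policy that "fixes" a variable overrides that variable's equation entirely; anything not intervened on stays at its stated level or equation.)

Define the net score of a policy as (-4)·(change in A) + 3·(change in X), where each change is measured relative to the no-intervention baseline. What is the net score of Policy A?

350

Baseline:
  K = 42
  W = 20
  N = 64 − 5·42 − 4·20 = -226
  A = -23 + 4·42 − 2·20 = 105
  X = 236 + 2·42 + 4·(-226) + 5·105 = -59
Policy A (K := 7):
  K = 7
  W = 20
  N = 64 − 5·7 − 4·20 = -51
  A = -23 + 4·7 − 2·20 = -35
  X = 236 + 2·7 + 4·(-51) + 5·(-35) = -129
ΔA = -35 − 105 = -140; ΔX = -129 − (-59) = -70
Score = (-4)·(-140) + 3·(-70) = 350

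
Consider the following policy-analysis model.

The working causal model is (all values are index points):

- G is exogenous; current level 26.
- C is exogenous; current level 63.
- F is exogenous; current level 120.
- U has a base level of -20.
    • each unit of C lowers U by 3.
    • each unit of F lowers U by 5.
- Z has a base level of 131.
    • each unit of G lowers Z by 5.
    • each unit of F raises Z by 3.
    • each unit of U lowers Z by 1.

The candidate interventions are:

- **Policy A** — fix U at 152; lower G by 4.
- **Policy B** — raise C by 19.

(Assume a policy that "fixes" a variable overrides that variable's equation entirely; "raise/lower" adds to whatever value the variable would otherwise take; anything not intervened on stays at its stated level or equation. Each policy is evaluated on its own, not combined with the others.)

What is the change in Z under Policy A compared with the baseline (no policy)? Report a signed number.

Baseline:
  G = 26
  C = 63
  F = 120
  U = -20 − 3·63 − 5·120 = -809
  Z = 131 − 5·26 + 3·120 − (-809) = 1170
Policy A (U := 152, G − 4):
  G = 26 − 4 = 22
  C = 63
  F = 120
  U = 152
  Z = 131 − 5·22 + 3·120 − 152 = 229
Change in Z: 229 − 1170 = -941

-941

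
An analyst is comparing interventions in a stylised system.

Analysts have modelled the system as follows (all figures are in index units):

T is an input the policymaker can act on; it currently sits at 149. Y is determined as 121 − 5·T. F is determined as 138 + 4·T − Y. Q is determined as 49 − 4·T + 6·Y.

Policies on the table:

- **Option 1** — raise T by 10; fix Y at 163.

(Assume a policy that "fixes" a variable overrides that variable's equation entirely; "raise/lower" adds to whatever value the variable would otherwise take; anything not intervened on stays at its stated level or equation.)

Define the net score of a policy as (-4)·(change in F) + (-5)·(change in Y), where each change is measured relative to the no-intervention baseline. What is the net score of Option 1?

Baseline:
  T = 149
  Y = 121 − 5·149 = -624
  F = 138 + 4·149 − (-624) = 1358
Option 1 (T + 10, Y := 163):
  T = 149 + 10 = 159
  Y = 163
  F = 138 + 4·159 − 163 = 611
ΔF = 611 − 1358 = -747; ΔY = 163 − (-624) = 787
Score = (-4)·(-747) + (-5)·787 = -947

-947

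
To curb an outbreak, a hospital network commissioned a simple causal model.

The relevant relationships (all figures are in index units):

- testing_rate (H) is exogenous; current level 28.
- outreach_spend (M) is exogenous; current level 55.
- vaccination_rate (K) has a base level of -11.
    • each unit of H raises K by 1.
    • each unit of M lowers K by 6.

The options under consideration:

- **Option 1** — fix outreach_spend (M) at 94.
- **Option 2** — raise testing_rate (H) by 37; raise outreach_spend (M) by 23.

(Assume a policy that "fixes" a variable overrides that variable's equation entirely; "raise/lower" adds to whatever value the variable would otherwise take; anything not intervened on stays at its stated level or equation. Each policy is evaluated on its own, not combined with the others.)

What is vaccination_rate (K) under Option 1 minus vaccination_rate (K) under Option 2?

-133

Option 1 (M := 94):
  H = 28
  M = 94
  K = -11 + 28 − 6·94 = -547
Option 2 (H + 37, M + 23):
  H = 28 + 37 = 65
  M = 55 + 23 = 78
  K = -11 + 65 − 6·78 = -414
K: -547 − (-414) = -133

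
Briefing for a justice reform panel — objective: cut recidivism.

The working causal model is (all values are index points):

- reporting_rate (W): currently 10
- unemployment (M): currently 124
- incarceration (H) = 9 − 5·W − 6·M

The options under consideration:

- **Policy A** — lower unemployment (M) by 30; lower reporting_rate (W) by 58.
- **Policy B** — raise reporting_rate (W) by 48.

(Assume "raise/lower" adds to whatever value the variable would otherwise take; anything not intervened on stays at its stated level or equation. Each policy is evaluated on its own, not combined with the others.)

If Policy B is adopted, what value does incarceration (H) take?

-1025

Policy B (W + 48):
  W = 10 + 48 = 58
  M = 124
  H = 9 − 5·58 − 6·124 = -1025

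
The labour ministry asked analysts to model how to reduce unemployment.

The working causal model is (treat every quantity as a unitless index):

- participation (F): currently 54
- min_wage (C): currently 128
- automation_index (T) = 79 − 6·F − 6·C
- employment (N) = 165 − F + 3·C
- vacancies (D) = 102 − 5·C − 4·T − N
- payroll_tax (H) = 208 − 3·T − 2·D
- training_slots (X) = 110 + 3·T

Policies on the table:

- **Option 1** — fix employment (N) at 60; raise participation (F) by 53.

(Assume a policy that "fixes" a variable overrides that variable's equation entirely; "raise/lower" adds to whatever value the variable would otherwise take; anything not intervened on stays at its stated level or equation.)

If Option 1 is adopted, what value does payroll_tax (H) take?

-5251

Option 1 (N := 60, F + 53):
  F = 54 + 53 = 107
  C = 128
  T = 79 − 6·107 − 6·128 = -1331
  N = 60
  D = 102 − 5·128 − 4·(-1331) − 60 = 4726
  H = 208 − 3·(-1331) − 2·4726 = -5251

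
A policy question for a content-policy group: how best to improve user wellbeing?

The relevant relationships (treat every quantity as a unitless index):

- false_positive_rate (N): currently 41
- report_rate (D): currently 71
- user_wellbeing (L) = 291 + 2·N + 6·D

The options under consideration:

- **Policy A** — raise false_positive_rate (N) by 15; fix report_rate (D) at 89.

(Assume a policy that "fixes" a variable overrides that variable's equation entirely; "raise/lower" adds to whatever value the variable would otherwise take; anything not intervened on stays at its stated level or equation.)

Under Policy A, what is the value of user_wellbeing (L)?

937

Policy A (N + 15, D := 89):
  N = 41 + 15 = 56
  D = 89
  L = 291 + 2·56 + 6·89 = 937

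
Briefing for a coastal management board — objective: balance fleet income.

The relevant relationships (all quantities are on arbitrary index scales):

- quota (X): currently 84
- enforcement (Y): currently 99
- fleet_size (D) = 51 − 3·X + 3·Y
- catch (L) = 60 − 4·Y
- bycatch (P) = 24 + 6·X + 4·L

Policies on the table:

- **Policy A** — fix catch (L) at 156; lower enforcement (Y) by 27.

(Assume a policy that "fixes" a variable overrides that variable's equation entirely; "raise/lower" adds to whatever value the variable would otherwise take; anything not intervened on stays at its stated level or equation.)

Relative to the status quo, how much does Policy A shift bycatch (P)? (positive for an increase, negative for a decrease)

Baseline:
  X = 84
  Y = 99
  L = 60 − 4·99 = -336
  P = 24 + 6·84 + 4·(-336) = -816
Policy A (L := 156, Y − 27):
  X = 84
  Y = 99 − 27 = 72
  L = 156
  P = 24 + 6·84 + 4·156 = 1152
Change in P: 1152 − (-816) = 1968

1968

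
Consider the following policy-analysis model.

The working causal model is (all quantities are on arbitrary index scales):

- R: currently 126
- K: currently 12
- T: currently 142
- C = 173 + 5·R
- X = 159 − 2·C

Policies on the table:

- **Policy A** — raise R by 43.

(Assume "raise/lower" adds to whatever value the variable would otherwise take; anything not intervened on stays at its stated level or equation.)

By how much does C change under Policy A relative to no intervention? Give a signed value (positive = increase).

Baseline:
  R = 126
  C = 173 + 5·126 = 803
Policy A (R + 43):
  R = 126 + 43 = 169
  C = 173 + 5·169 = 1018
Change in C: 1018 − 803 = 215

215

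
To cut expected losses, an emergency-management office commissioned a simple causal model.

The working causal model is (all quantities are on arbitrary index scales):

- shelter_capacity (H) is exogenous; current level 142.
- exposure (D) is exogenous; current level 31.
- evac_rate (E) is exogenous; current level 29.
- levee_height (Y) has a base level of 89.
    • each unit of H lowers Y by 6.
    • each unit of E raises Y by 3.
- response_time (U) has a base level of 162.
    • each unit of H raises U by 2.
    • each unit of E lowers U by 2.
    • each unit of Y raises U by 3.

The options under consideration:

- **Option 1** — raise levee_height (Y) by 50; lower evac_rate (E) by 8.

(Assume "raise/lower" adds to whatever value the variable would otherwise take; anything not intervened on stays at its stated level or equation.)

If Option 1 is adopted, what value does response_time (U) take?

Option 1 (Y + 50, E − 8):
  H = 142
  E = 29 − 8 = 21
  Y = 89 − 6·142 + 3·21 (+50 from intervention) = -650
  U = 162 + 2·142 − 2·21 + 3·(-650) = -1546

-1546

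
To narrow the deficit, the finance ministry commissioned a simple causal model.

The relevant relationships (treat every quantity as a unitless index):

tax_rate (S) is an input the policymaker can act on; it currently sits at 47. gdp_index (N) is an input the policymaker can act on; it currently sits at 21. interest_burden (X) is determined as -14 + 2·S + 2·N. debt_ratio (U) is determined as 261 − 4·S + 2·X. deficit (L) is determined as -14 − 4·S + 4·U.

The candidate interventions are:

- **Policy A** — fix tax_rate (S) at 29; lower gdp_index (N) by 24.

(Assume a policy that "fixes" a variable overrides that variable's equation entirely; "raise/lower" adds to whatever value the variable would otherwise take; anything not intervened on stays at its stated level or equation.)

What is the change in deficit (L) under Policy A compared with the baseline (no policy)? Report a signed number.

-312

Baseline:
  S = 47
  N = 21
  X = -14 + 2·47 + 2·21 = 122
  U = 261 − 4·47 + 2·122 = 317
  L = -14 − 4·47 + 4·317 = 1066
Policy A (S := 29, N − 24):
  S = 29
  N = 21 − 24 = -3
  X = -14 + 2·29 + 2·(-3) = 38
  U = 261 − 4·29 + 2·38 = 221
  L = -14 − 4·29 + 4·221 = 754
Change in L: 754 − 1066 = -312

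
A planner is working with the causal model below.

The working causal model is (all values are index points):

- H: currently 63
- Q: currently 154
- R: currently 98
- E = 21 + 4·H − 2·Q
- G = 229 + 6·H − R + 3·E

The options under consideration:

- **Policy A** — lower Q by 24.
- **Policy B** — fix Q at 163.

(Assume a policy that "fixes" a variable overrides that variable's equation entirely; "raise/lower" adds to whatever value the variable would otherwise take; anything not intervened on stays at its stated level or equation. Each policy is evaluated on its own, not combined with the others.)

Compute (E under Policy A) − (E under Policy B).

Policy A (Q − 24):
  H = 63
  Q = 154 − 24 = 130
  E = 21 + 4·63 − 2·130 = 13
Policy B (Q := 163):
  H = 63
  Q = 163
  E = 21 + 4·63 − 2·163 = -53
E: 13 − (-53) = 66

66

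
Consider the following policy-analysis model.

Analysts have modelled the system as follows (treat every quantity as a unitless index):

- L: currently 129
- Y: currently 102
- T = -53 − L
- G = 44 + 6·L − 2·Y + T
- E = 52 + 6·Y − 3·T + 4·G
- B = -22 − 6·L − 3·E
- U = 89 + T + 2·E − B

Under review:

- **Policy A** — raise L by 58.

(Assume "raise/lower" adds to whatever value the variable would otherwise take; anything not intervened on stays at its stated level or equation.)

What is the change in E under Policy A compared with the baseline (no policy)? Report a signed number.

Baseline:
  L = 129
  Y = 102
  T = -53 − 129 = -182
  G = 44 + 6·129 − 2·102 + (-182) = 432
  E = 52 + 6·102 − 3·(-182) + 4·432 = 2938
Policy A (L + 58):
  L = 129 + 58 = 187
  Y = 102
  T = -53 − 187 = -240
  G = 44 + 6·187 − 2·102 + (-240) = 722
  E = 52 + 6·102 − 3·(-240) + 4·722 = 4272
Change in E: 4272 − 2938 = 1334

1334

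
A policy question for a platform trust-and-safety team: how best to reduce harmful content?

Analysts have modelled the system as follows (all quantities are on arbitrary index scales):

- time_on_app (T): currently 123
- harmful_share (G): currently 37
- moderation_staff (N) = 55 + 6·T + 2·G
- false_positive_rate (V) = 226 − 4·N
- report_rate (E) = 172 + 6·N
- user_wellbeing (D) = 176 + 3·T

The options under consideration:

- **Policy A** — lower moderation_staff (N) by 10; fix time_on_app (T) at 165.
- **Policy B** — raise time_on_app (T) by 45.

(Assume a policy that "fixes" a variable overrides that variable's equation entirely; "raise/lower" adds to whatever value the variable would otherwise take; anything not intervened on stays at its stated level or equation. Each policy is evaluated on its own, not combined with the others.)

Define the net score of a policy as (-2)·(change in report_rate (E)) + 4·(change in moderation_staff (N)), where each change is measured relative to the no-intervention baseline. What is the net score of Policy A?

-1936

Baseline:
  T = 123
  G = 37
  N = 55 + 6·123 + 2·37 = 867
  E = 172 + 6·867 = 5374
Policy A (N − 10, T := 165):
  T = 165
  G = 37
  N = 55 + 6·165 + 2·37 (−10 from intervention) = 1109
  E = 172 + 6·1109 = 6826
ΔE = 6826 − 5374 = 1452; ΔN = 1109 − 867 = 242
Score = (-2)·1452 + 4·242 = -1936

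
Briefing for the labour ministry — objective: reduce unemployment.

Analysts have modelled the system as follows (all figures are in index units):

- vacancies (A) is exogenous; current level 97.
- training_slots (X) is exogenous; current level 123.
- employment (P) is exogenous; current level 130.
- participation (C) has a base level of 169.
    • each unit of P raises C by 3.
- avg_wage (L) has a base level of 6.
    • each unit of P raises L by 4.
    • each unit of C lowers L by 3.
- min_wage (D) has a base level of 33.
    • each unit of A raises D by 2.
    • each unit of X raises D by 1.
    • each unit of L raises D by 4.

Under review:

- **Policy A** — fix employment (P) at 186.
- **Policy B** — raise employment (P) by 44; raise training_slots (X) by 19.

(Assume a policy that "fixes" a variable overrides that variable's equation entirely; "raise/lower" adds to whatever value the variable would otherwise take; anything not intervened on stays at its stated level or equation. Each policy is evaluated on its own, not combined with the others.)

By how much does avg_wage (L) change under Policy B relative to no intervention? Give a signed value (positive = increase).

-220

Baseline:
  P = 130
  C = 169 + 3·130 = 559
  L = 6 + 4·130 − 3·559 = -1151
Policy B (P + 44, X + 19):
  P = 130 + 44 = 174
  C = 169 + 3·174 = 691
  L = 6 + 4·174 − 3·691 = -1371
Change in L: -1371 − (-1151) = -220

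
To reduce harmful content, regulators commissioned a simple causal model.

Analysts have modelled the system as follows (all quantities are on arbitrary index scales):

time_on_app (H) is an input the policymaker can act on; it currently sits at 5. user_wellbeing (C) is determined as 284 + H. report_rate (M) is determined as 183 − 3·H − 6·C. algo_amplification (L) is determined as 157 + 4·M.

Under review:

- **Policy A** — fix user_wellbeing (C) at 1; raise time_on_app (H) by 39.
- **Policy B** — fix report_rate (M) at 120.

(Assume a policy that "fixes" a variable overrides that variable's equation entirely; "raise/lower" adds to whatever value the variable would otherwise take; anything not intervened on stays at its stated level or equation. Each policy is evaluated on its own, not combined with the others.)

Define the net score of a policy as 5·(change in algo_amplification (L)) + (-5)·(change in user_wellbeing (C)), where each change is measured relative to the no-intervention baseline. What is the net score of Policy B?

33720

Baseline:
  H = 5
  C = 284 + 5 = 289
  M = 183 − 3·5 − 6·289 = -1566
  L = 157 + 4·(-1566) = -6107
Policy B (M := 120):
  H = 5
  C = 284 + 5 = 289
  M = 120
  L = 157 + 4·120 = 637
ΔL = 637 − (-6107) = 6744; ΔC = 289 − 289 = 0
Score = 5·6744 + (-5)·0 = 33720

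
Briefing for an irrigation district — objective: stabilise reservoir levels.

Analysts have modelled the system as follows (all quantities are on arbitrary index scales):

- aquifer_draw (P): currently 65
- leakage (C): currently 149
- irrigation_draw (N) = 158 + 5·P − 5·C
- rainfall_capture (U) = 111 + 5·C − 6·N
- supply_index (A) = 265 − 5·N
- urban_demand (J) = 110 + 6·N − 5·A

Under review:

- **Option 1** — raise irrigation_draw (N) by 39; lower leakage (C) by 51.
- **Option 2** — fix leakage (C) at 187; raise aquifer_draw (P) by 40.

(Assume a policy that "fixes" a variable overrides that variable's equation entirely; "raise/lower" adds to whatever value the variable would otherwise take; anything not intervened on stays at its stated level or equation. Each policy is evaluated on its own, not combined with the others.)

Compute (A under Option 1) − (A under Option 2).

-1420

Option 1 (N + 39, C − 51):
  P = 65
  C = 149 − 51 = 98
  N = 158 + 5·65 − 5·98 (+39 from intervention) = 32
  A = 265 − 5·32 = 105
Option 2 (C := 187, P + 40):
  P = 65 + 40 = 105
  C = 187
  N = 158 + 5·105 − 5·187 = -252
  A = 265 − 5·(-252) = 1525
A: 105 − 1525 = -1420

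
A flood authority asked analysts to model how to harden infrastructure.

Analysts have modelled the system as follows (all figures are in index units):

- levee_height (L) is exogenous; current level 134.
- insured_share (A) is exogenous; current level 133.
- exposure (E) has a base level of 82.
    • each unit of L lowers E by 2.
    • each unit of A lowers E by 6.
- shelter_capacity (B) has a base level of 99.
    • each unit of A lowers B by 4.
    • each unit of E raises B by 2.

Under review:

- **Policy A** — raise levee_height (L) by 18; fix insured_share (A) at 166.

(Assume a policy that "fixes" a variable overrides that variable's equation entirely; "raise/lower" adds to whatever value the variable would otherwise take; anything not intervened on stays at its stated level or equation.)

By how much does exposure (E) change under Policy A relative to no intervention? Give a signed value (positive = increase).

Baseline:
  L = 134
  A = 133
  E = 82 − 2·134 − 6·133 = -984
Policy A (L + 18, A := 166):
  L = 134 + 18 = 152
  A = 166
  E = 82 − 2·152 − 6·166 = -1218
Change in E: -1218 − (-984) = -234

-234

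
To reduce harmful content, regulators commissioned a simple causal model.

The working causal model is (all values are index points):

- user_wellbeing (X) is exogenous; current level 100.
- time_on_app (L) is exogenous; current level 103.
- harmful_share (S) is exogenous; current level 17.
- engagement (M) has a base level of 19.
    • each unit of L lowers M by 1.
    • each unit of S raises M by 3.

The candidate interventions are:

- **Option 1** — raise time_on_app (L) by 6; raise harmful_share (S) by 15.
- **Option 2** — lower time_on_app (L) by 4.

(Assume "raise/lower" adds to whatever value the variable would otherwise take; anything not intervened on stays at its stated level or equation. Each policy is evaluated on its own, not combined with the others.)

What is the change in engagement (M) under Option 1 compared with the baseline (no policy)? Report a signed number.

Baseline:
  L = 103
  S = 17
  M = 19 − 103 + 3·17 = -33
Option 1 (L + 6, S + 15):
  L = 103 + 6 = 109
  S = 17 + 15 = 32
  M = 19 − 109 + 3·32 = 6
Change in M: 6 − (-33) = 39

39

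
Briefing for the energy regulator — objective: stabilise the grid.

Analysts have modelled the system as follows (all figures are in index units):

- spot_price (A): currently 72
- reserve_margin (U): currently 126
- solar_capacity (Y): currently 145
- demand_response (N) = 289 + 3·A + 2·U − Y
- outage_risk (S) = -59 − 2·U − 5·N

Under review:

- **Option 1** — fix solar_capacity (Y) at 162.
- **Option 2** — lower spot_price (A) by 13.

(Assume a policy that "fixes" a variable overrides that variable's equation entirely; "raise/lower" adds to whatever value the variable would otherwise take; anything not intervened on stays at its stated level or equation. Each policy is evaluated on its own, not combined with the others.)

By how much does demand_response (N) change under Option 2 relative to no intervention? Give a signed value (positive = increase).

-39

Baseline:
  A = 72
  U = 126
  Y = 145
  N = 289 + 3·72 + 2·126 − 145 = 612
Option 2 (A − 13):
  A = 72 − 13 = 59
  U = 126
  Y = 145
  N = 289 + 3·59 + 2·126 − 145 = 573
Change in N: 573 − 612 = -39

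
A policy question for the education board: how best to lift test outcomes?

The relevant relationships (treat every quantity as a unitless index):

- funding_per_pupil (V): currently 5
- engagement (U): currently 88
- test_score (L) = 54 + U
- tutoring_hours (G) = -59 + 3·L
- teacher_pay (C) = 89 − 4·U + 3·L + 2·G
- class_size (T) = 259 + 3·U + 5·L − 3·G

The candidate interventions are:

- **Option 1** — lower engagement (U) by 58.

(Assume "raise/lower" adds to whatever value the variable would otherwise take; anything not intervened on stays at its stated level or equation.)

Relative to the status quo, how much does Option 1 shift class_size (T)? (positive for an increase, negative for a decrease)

58

Baseline:
  U = 88
  L = 54 + 88 = 142
  G = -59 + 3·142 = 367
  T = 259 + 3·88 + 5·142 − 3·367 = 132
Option 1 (U − 58):
  U = 88 − 58 = 30
  L = 54 + 30 = 84
  G = -59 + 3·84 = 193
  T = 259 + 3·30 + 5·84 − 3·193 = 190
Change in T: 190 − 132 = 58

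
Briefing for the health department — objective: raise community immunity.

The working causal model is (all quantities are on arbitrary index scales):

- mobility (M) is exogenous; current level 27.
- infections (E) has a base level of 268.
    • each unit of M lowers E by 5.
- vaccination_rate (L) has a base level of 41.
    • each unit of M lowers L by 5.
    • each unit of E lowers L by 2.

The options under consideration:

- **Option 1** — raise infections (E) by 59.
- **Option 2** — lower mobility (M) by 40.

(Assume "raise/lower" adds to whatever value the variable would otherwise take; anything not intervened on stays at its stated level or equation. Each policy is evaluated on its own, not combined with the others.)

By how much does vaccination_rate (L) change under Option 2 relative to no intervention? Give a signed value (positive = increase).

-200

Baseline:
  M = 27
  E = 268 − 5·27 = 133
  L = 41 − 5·27 − 2·133 = -360
Option 2 (M − 40):
  M = 27 − 40 = -13
  E = 268 − 5·(-13) = 333
  L = 41 − 5·(-13) − 2·333 = -560
Change in L: -560 − (-360) = -200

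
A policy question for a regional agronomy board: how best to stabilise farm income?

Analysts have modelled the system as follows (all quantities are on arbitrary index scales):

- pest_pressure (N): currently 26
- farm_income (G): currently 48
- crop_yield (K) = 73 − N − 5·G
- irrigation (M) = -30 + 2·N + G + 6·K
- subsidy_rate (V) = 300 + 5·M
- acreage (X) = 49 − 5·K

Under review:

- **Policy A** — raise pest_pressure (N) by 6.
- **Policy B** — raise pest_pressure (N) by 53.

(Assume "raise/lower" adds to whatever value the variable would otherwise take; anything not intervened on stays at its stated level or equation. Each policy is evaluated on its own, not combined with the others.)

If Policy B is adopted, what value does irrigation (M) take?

Policy B (N + 53):
  N = 26 + 53 = 79
  G = 48
  K = 73 − 79 − 5·48 = -246
  M = -30 + 2·79 + 48 + 6·(-246) = -1300

-1300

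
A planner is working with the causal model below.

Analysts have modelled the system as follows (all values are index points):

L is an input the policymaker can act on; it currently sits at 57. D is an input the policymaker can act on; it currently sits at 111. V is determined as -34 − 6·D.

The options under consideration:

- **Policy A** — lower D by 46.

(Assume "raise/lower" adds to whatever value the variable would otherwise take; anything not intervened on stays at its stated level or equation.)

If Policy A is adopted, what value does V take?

-424

Policy A (D − 46):
  D = 111 − 46 = 65
  V = -34 − 6·65 = -424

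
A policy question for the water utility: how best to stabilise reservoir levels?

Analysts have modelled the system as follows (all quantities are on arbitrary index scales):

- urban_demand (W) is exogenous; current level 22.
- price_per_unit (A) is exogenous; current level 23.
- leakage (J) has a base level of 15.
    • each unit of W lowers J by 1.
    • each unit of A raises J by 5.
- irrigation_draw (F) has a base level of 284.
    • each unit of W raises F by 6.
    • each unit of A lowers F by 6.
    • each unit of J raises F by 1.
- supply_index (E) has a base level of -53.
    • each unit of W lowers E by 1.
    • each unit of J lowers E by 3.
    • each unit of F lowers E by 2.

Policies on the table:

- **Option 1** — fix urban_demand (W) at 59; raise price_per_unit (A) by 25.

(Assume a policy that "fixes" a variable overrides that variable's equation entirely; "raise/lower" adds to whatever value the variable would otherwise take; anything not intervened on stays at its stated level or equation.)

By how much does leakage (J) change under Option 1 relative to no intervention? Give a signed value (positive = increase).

Baseline:
  W = 22
  A = 23
  J = 15 − 22 + 5·23 = 108
Option 1 (W := 59, A + 25):
  W = 59
  A = 23 + 25 = 48
  J = 15 − 59 + 5·48 = 196
Change in J: 196 − 108 = 88

88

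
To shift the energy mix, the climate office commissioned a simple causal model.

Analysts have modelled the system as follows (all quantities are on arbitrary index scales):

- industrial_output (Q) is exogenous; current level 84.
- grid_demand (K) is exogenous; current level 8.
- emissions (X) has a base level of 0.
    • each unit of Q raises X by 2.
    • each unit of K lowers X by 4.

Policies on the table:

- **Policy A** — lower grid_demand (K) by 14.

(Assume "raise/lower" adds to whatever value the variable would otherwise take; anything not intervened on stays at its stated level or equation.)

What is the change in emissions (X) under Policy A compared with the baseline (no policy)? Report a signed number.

Baseline:
  Q = 84
  K = 8
  X = 0 + 2·84 − 4·8 = 136
Policy A (K − 14):
  Q = 84
  K = 8 − 14 = -6
  X = 0 + 2·84 − 4·(-6) = 192
Change in X: 192 − 136 = 56

56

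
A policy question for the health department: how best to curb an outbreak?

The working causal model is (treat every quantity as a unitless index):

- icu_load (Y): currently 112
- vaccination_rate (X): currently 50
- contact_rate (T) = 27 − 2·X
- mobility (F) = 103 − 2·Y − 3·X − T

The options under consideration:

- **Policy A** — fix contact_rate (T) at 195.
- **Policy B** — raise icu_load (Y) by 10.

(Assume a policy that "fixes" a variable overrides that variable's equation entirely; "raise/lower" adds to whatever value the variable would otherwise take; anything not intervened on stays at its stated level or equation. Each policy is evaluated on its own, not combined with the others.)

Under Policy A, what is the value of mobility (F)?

Policy A (T := 195):
  Y = 112
  X = 50
  T = 195
  F = 103 − 2·112 − 3·50 − 195 = -466

-466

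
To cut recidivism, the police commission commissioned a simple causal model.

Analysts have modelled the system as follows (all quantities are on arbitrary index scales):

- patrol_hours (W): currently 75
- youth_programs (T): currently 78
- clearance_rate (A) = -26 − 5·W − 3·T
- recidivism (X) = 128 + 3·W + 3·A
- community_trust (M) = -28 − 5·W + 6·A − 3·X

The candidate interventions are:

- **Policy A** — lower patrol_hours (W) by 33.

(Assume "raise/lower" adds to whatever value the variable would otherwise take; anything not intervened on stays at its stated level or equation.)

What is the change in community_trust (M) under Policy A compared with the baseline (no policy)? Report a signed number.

Baseline:
  W = 75
  T = 78
  A = -26 − 5·75 − 3·78 = -635
  X = 128 + 3·75 + 3·(-635) = -1552
  M = -28 − 5·75 + 6·(-635) − 3·(-1552) = 443
Policy A (W − 33):
  W = 75 − 33 = 42
  T = 78
  A = -26 − 5·42 − 3·78 = -470
  X = 128 + 3·42 + 3·(-470) = -1156
  M = -28 − 5·42 + 6·(-470) − 3·(-1156) = 410
Change in M: 410 − 443 = -33

-33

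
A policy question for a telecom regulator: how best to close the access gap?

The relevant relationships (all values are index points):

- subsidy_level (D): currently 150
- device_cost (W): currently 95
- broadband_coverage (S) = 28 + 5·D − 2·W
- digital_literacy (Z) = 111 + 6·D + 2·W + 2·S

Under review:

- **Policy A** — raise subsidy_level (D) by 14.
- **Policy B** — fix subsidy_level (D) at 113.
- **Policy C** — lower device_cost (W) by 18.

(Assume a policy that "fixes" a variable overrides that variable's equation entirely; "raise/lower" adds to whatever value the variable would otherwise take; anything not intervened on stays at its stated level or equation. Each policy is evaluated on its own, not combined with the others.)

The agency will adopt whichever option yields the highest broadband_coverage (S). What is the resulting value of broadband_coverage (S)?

658

Policy A (D + 14):
  D = 150 + 14 = 164
  W = 95
  S = 28 + 5·164 − 2·95 = 658
Policy B (D := 113):
  D = 113
  W = 95
  S = 28 + 5·113 − 2·95 = 403
Policy C (W − 18):
  D = 150
  W = 95 − 18 = 77
  S = 28 + 5·150 − 2·77 = 624
Comparing — Policy A: S=658, Policy B: S=403, Policy C: S=624. Highest is 658 (Policy A).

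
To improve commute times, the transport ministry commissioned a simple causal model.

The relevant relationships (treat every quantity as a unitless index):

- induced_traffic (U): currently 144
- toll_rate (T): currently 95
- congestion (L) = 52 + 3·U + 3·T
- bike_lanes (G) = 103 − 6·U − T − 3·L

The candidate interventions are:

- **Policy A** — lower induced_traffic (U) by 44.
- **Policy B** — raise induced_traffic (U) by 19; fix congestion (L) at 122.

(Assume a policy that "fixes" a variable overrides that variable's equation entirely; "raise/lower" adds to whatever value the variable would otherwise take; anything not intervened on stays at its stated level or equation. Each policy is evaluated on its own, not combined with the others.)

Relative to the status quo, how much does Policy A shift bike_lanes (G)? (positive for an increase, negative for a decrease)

660

Baseline:
  U = 144
  T = 95
  L = 52 + 3·144 + 3·95 = 769
  G = 103 − 6·144 − 95 − 3·769 = -3163
Policy A (U − 44):
  U = 144 − 44 = 100
  T = 95
  L = 52 + 3·100 + 3·95 = 637
  G = 103 − 6·100 − 95 − 3·637 = -2503
Change in G: -2503 − (-3163) = 660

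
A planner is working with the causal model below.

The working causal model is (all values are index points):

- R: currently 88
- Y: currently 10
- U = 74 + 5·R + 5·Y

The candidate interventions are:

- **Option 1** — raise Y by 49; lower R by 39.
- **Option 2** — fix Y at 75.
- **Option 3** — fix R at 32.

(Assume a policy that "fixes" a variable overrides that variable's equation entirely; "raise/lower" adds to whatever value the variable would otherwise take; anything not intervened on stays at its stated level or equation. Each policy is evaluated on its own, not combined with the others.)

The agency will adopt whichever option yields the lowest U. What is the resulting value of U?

Option 1 (Y + 49, R − 39):
  R = 88 − 39 = 49
  Y = 10 + 49 = 59
  U = 74 + 5·49 + 5·59 = 614
Option 2 (Y := 75):
  R = 88
  Y = 75
  U = 74 + 5·88 + 5·75 = 889
Option 3 (R := 32):
  R = 32
  Y = 10
  U = 74 + 5·32 + 5·10 = 284
Comparing — Option 1: U=614, Option 2: U=889, Option 3: U=284. Lowest is 284 (Option 3).

284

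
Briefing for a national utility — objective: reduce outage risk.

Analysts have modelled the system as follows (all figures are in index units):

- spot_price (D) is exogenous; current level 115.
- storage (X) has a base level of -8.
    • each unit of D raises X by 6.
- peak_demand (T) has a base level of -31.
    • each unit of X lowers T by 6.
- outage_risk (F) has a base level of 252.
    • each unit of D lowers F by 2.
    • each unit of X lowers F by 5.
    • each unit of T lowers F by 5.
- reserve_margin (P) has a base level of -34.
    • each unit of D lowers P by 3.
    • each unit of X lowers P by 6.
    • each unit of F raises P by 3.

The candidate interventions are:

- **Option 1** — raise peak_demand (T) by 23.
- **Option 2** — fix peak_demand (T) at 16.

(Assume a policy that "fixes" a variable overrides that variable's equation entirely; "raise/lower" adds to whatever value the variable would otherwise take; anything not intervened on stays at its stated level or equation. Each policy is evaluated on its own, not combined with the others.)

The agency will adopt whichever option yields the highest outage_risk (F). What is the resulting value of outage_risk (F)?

Option 1 (T + 23):
  D = 115
  X = -8 + 6·115 = 682
  T = -31 − 6·682 (+23 from intervention) = -4100
  F = 252 − 2·115 − 5·682 − 5·(-4100) = 17112
Option 2 (T := 16):
  D = 115
  X = -8 + 6·115 = 682
  T = 16
  F = 252 − 2·115 − 5·682 − 5·16 = -3468
Comparing — Option 1: F=17112, Option 2: F=-3468. Highest is 17112 (Option 1).

17112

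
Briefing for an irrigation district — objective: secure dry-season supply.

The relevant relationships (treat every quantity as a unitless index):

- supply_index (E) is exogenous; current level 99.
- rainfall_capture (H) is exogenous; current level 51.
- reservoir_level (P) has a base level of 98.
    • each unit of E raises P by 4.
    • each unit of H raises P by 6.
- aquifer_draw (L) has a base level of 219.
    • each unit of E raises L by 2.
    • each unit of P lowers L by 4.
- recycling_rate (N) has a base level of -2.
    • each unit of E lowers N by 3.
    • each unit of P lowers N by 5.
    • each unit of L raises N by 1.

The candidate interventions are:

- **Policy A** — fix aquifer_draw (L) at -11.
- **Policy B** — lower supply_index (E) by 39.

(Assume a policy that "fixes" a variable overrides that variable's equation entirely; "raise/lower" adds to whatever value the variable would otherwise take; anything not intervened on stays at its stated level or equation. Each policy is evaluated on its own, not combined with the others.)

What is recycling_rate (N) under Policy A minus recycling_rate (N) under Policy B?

1329

Policy A (L := -11):
  E = 99
  H = 51
  P = 98 + 4·99 + 6·51 = 800
  L = -11
  N = -2 − 3·99 − 5·800 + (-11) = -4310
Policy B (E − 39):
  E = 99 − 39 = 60
  H = 51
  P = 98 + 4·60 + 6·51 = 644
  L = 219 + 2·60 − 4·644 = -2237
  N = -2 − 3·60 − 5·644 + (-2237) = -5639
N: -4310 − (-5639) = 1329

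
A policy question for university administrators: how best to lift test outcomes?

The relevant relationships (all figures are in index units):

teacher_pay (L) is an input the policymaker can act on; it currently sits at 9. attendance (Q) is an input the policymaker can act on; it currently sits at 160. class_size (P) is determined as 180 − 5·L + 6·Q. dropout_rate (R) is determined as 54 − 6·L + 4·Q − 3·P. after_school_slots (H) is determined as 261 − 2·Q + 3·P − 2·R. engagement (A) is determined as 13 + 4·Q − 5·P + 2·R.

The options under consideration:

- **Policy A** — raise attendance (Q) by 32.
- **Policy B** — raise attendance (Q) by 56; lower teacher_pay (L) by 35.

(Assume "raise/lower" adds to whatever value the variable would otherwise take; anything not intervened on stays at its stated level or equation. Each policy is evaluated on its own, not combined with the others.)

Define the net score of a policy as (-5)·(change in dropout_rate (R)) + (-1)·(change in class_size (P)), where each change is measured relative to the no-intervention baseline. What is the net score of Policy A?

Baseline:
  L = 9
  Q = 160
  P = 180 − 5·9 + 6·160 = 1095
  R = 54 − 6·9 + 4·160 − 3·1095 = -2645
Policy A (Q + 32):
  L = 9
  Q = 160 + 32 = 192
  P = 180 − 5·9 + 6·192 = 1287
  R = 54 − 6·9 + 4·192 − 3·1287 = -3093
ΔR = -3093 − (-2645) = -448; ΔP = 1287 − 1095 = 192
Score = (-5)·(-448) + (-1)·192 = 2048

2048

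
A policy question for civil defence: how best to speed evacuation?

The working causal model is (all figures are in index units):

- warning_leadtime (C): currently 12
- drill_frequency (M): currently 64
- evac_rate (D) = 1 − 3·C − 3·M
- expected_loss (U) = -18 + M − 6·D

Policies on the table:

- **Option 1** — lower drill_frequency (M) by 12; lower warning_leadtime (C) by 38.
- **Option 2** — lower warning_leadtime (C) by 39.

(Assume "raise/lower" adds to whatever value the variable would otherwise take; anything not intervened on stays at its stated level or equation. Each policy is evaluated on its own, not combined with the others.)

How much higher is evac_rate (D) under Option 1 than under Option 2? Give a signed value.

33

Option 1 (M − 12, C − 38):
  C = 12 − 38 = -26
  M = 64 − 12 = 52
  D = 1 − 3·(-26) − 3·52 = -77
Option 2 (C − 39):
  C = 12 − 39 = -27
  M = 64
  D = 1 − 3·(-27) − 3·64 = -110
D: -77 − (-110) = 33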